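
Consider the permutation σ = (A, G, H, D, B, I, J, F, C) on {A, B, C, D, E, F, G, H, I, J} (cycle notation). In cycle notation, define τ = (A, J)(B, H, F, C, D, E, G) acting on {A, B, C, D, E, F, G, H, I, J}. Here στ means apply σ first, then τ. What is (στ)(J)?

σ(J) = F, then τ(F) = C; composing gives (στ)(J) = C.

C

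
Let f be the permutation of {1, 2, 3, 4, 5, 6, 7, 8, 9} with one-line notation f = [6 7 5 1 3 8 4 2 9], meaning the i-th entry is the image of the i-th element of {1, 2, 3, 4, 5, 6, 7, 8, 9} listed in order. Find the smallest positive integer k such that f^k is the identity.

6

Writing f as disjoint cycles, the cycle lengths are 6, 2, 1.
The order of f is the least common multiple of its cycle lengths: lcm(6, 2) = 6.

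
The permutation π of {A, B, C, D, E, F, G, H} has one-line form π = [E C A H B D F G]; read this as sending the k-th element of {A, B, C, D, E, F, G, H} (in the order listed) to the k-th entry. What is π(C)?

A

C is element number 3 of the domain, and entry number 3 of the one-line form is A, so π(C) = A.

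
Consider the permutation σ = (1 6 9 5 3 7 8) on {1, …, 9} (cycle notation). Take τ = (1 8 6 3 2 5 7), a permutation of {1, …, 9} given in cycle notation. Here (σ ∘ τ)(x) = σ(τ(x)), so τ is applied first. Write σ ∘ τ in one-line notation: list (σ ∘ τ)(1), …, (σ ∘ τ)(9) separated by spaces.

(σ ∘ τ)(x) = σ(τ(x)). Computing each image: σ(τ(1)) = σ(8) = 1, σ(τ(2)) = σ(5) = 3, σ(τ(3)) = σ(2) = 2, σ(τ(4)) = σ(4) = 4, σ(τ(5)) = σ(7) = 8, σ(τ(6)) = σ(3) = 7, σ(τ(7)) = σ(1) = 6, σ(τ(8)) = σ(6) = 9, σ(τ(9)) = σ(9) = 5.
Hence σ ∘ τ = [1 3 2 4 8 7 6 9 5].

1 3 2 4 8 7 6 9 5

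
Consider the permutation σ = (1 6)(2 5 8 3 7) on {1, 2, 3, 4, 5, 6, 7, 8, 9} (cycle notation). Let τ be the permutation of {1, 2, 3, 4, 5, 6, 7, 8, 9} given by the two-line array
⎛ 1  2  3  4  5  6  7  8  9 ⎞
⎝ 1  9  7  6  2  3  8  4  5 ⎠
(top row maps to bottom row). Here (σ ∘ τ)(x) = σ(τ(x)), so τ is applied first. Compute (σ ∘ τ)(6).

7

First apply τ: τ(6) = 3, then σ(3) = 7. Thus (σ ∘ τ)(6) = 7.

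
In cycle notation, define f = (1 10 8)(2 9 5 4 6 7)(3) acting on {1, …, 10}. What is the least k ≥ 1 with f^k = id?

The disjoint cycles have lengths 6, 3, 1.
The order is lcm(6, 3) = 6.

6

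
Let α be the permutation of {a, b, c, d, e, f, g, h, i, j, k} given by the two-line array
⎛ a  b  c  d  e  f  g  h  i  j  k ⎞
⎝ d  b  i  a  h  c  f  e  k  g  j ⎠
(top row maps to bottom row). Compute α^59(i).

c

Tracing i → k → … returns to i after 6 steps, so i lies in a 6-cycle (c, i, k, j, g, f).
Since the cycle has length 6, α^59 acts on it the same as α^5 (59 mod 6 = 5).
Stepping 5 places around the cycle: i → k → j → g → f → c.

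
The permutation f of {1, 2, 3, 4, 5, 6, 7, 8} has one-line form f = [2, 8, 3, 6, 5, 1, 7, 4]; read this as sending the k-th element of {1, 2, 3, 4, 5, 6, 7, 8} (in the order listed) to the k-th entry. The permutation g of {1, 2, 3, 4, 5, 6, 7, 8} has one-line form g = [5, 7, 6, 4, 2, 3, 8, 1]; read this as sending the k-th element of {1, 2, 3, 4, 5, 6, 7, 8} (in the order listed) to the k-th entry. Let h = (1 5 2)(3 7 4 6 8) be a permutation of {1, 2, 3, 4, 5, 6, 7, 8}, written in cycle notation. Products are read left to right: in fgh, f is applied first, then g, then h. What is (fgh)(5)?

(fgh)(5) = h(g(f(5))). f(5) = 5, then g(5) = 2, then h(2) = 1, so the result is 1.

1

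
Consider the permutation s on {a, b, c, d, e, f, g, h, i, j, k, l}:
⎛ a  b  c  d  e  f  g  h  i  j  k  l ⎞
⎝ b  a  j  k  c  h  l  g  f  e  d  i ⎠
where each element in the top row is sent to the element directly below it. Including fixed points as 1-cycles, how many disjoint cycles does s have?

4

The cycle decomposition is (a, b)(c, j, e)(d, k)(f, h, g, l, i), which has 4 cycles (counting 1-cycles).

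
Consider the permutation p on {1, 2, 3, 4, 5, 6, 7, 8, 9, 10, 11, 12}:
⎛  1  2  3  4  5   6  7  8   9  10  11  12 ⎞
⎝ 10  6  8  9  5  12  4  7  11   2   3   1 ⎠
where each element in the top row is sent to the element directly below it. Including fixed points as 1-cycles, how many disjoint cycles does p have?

3

The cycle decomposition is (1 10 2 6 12)(3 8 7 4 9 11)(5), which has 3 cycles (counting 1-cycles).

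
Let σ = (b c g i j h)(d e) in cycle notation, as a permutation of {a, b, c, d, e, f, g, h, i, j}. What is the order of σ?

6

The cycle type of σ is (6, 2, 1, 1).
The order is lcm(6, 2) = 6.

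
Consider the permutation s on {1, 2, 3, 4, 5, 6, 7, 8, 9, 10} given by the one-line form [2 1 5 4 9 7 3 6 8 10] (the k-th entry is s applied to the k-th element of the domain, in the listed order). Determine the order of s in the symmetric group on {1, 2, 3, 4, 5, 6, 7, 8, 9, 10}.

Writing s as disjoint cycles, the cycle lengths are 6, 2, 1, 1.
Since disjoint cycles commute, ord(s) = lcm(6, 2) = 6.

6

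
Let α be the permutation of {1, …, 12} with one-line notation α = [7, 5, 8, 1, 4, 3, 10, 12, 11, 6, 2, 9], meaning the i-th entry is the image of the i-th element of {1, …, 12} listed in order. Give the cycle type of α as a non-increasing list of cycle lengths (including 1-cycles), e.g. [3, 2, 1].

The disjoint cycles are (1 7 10 6 3 8 12 9 11 2 5 4), with lengths 12 in non-increasing order.

[12]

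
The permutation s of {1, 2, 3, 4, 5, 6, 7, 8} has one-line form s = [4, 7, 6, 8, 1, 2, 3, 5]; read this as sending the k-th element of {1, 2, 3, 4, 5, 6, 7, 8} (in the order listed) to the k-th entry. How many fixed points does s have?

No element satisfies s(x) = x, so there are 0 fixed points.

0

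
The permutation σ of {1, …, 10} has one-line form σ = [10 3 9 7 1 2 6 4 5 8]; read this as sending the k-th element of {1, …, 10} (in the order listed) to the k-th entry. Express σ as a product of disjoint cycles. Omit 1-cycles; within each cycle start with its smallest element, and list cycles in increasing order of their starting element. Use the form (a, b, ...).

Start at 1 and follow images: 1 → 10 → 8 → 4 → 7 → 6 → 2 → 3 → 9 → 5 → 1, giving the cycle (1, 10, 8, 4, 7, 6, 2, 3, 9, 5).
Repeating from the next unused element and collecting all non-trivial cycles gives (1, 10, 8, 4, 7, 6, 2, 3, 9, 5).

(1, 10, 8, 4, 7, 6, 2, 3, 9, 5)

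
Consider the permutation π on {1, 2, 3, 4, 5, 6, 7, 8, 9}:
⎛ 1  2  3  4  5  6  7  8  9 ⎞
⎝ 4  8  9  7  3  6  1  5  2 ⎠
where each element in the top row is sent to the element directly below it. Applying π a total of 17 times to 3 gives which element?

Tracing 3 → 9 → … returns to 3 after 5 steps, so 3 lies in a 5-cycle (2, 8, 5, 3, 9).
Since the cycle has length 5, π^17 acts on it the same as π^2 (17 mod 5 = 2).
Stepping 2 places around the cycle: 3 → 9 → 2.

2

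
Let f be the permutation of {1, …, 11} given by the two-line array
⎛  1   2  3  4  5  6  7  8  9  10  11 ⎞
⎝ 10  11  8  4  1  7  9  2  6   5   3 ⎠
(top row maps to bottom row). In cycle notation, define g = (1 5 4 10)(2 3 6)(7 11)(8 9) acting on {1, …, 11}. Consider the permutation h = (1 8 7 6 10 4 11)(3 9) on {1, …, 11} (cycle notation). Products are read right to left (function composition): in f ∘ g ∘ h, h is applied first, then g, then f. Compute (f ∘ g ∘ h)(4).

9

Apply the permutations in order: h(4) = 11, then g(11) = 7, then f(7) = 9. So (f ∘ g ∘ h)(4) = 9.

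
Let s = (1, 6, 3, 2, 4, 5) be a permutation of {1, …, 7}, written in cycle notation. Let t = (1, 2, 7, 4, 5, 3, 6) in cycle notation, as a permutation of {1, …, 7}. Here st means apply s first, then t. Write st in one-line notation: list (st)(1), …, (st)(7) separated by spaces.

(st)(x) = t(s(x)). Computing each image: t(s(1)) = t(6) = 1, t(s(2)) = t(4) = 5, t(s(3)) = t(2) = 7, t(s(4)) = t(5) = 3, t(s(5)) = t(1) = 2, t(s(6)) = t(3) = 6, t(s(7)) = t(7) = 4.
Hence st = [1 5 7 3 2 6 4].

1 5 7 3 2 6 4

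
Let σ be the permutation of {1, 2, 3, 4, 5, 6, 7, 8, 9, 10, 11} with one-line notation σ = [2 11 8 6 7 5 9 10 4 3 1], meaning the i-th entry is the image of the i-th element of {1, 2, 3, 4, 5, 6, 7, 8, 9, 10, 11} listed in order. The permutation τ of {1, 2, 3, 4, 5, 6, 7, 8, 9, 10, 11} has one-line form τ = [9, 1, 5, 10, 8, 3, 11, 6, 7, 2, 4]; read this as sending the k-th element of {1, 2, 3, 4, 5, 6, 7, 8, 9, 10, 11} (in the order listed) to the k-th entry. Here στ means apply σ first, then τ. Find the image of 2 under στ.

(στ)(2) = τ(σ(2)). σ(2) = 11, then τ(11) = 4. So (στ)(2) = 4.

4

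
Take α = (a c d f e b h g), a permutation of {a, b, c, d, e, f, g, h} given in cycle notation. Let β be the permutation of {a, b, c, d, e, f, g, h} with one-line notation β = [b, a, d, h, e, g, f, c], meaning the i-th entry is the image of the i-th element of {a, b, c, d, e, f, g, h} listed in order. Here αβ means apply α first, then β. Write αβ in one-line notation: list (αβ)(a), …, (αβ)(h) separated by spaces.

d c h g a e b f

For each element, apply α then β: a → c → d; b → h → c; c → d → h; d → f → g; e → b → a; f → e → e; g → a → b; h → g → f.
So αβ in one-line form is d c h g a e b f.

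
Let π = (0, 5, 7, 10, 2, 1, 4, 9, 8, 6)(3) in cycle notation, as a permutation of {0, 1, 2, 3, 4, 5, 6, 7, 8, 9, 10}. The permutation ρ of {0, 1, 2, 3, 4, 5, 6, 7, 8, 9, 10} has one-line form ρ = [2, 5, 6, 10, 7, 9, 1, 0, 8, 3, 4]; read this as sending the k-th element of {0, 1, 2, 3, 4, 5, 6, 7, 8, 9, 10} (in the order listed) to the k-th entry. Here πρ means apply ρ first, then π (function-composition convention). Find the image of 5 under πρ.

8

(πρ)(5) = π(ρ(5)). ρ(5) = 9, then π(9) = 8. So (πρ)(5) = 8.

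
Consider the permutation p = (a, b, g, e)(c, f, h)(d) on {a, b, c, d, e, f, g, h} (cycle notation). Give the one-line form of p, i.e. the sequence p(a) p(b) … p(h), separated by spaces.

b g f d a h e c

Each element maps to the next entry in its cycle (wrapping to the front): a→b, b→g, c→f, d→d, e→a, f→h, g→e, h→c.
Listing these in domain order gives b g f d a h e c.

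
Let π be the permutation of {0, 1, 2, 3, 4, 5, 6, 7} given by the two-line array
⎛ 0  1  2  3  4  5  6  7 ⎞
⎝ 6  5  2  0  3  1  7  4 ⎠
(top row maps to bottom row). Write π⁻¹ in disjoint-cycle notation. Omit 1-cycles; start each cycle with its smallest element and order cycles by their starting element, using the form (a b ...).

(0 3 4 7 6)(1 5)

First write π in disjoint cycles: (0 6 7 4 3)(1 5).
The inverse reverses every cycle; in canonical form, π⁻¹ = (0 3 4 7 6)(1 5).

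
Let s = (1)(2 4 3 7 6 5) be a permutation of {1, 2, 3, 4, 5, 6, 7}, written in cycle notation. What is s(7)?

In the cycle (2 4 3 7 6 5), 7 is followed by 6, so s(7) = 6.

6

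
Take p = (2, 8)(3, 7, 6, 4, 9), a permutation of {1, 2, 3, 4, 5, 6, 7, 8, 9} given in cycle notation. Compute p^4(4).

6

4 lies in the 5-cycle (3, 7, 6, 4, 9).
Stepping 4 places around the cycle: 4 → 9 → 3 → 7 → 6.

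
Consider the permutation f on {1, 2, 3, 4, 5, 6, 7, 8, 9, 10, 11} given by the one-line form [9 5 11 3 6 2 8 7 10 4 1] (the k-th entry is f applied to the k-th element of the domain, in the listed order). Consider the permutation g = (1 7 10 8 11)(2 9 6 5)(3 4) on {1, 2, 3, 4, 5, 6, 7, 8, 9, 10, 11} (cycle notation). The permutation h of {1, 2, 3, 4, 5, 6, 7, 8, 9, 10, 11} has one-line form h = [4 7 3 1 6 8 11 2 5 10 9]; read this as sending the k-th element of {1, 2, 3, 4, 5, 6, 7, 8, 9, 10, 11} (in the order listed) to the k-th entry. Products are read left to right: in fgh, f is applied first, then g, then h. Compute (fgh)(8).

10

Chase 8: f(8) = 7; g(7) = 10; h(10) = 10. Hence (fgh)(8) = 10.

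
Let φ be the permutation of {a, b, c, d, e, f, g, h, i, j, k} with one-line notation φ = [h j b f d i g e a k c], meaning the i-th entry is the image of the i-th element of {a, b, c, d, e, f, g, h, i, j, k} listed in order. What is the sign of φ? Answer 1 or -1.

1

In disjoint-cycle form the cycle lengths are 6, 4, 1.
A cycle is odd iff its length is even; φ has 2 even-length cycles, so sgn(φ) = (−1)^2 and φ is even.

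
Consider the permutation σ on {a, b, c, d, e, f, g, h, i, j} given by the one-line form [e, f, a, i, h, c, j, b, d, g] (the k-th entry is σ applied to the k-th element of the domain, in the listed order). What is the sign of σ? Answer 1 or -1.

-1

In disjoint-cycle form the cycle lengths are 6, 2, 2.
A cycle is odd iff its length is even; σ has 3 even-length cycles, so sgn(σ) = (−1)^3 and σ is odd.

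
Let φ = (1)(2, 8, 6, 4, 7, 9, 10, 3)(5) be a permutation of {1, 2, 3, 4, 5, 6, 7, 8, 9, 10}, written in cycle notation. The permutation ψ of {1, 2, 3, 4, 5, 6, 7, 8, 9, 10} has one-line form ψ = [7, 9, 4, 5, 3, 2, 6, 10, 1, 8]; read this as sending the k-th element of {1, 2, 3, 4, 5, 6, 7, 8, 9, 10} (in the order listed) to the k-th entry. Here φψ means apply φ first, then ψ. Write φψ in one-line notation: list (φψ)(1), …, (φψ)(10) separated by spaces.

For each element, apply φ then ψ: 1 → 1 → 7; 2 → 8 → 10; 3 → 2 → 9; 4 → 7 → 6; 5 → 5 → 3; 6 → 4 → 5; 7 → 9 → 1; 8 → 6 → 2; 9 → 10 → 8; 10 → 3 → 4.
Collecting the images, φψ = [7 10 9 6 3 5 1 2 8 4].

7 10 9 6 3 5 1 2 8 4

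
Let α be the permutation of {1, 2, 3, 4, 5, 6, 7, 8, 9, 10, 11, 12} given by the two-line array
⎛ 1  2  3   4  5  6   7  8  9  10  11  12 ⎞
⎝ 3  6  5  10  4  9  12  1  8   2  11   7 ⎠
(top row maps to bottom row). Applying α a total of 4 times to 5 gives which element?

6

Tracing 5 → 4 → … returns to 5 after 9 steps, so 5 lies in a 9-cycle (1, 3, 5, 4, 10, 2, 6, 9, 8).
Stepping 4 places around the cycle: 5 → 4 → 10 → 2 → 6.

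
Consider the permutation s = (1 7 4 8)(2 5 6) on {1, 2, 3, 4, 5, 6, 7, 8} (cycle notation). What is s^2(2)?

6

2 lies in the 3-cycle (2 5 6).
Stepping 2 places around the cycle: 2 → 5 → 6.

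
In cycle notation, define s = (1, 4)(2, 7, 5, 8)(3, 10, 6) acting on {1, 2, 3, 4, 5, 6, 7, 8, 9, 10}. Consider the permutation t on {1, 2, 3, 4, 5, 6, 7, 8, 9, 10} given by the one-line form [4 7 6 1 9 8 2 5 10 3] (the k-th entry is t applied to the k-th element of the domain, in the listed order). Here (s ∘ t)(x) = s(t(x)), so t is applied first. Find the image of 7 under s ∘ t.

(s ∘ t)(7) = s(t(7)). t(7) = 2, then s(2) = 7. So (s ∘ t)(7) = 7.

7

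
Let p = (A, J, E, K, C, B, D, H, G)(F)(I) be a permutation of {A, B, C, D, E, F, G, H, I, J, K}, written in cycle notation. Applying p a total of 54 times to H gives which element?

H

H lies in the 9-cycle (A, J, E, K, C, B, D, H, G).
Powers repeat with period 9 on this cycle, and 54 mod 9 = 0, so p^54(H) = p^0(H).
So p^54(H) = H.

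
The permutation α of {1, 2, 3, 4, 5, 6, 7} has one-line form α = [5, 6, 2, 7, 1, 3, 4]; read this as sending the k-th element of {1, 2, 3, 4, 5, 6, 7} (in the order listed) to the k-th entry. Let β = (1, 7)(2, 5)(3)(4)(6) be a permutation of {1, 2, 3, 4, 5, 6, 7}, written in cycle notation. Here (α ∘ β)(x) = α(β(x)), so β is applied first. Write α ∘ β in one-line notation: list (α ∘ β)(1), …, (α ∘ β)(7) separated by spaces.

(α ∘ β)(x) = α(β(x)). Computing each image: α(β(1)) = α(7) = 4, α(β(2)) = α(5) = 1, α(β(3)) = α(3) = 2, α(β(4)) = α(4) = 7, α(β(5)) = α(2) = 6, α(β(6)) = α(6) = 3, α(β(7)) = α(1) = 5.
Hence α ∘ β = [4 1 2 7 6 3 5].

4 1 2 7 6 3 5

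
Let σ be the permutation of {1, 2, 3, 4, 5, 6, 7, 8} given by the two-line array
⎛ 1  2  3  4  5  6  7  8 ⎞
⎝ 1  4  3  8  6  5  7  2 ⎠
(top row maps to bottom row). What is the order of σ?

The disjoint-cycle form of σ has cycle lengths 3, 2, 1, 1, 1.
The order is lcm(3, 2) = 6.

6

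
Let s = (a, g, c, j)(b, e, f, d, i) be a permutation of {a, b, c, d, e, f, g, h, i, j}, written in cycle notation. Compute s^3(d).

e

d lies in the 5-cycle (b, e, f, d, i).
Stepping 3 places around the cycle: d → i → b → e.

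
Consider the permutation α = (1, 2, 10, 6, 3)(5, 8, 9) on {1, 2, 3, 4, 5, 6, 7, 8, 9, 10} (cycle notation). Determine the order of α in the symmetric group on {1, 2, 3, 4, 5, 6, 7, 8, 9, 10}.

15

The disjoint cycles have lengths 5, 3, 1, 1.
Since disjoint cycles commute, ord(α) = lcm(5, 3) = 15.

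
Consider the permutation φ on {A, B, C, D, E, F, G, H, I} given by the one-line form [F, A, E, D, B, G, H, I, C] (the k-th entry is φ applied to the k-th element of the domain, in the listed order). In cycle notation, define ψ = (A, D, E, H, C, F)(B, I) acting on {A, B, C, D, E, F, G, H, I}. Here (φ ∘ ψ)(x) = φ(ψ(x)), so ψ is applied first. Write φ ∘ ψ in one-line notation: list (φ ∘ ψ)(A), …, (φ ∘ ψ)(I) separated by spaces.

D C G B I F H E A

For each element, apply ψ then φ: A → D → D; B → I → C; C → F → G; D → E → B; E → H → I; F → A → F; G → G → H; H → C → E; I → B → A.
So φ ∘ ψ in one-line form is D C G B I F H E A.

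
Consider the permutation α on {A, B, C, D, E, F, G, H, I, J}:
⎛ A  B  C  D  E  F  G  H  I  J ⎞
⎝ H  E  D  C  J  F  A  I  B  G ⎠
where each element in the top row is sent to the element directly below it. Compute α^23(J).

Tracing J → G → … returns to J after 7 steps, so J lies in a 7-cycle (A, H, I, B, E, J, G).
Powers repeat with period 7 on this cycle, and 23 mod 7 = 2, so α^23(J) = α^2(J).
Advancing 2 steps from J: J → G → A.

A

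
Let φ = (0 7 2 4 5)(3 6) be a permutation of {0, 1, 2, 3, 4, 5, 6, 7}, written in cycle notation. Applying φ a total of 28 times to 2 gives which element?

2 lies in the 5-cycle (0 7 2 4 5).
On a 5-cycle, φ^5 is the identity, so φ^28 = φ^3 there (28 ≡ 3 mod 5).
Stepping 3 places around the cycle: 2 → 4 → 5 → 0.

0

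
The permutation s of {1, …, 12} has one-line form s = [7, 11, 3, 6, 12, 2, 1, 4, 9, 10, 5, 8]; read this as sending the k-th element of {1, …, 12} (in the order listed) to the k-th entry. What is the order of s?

14

The disjoint-cycle form of s has cycle lengths 7, 2, 1, 1, 1.
The order is lcm(7, 2) = 14.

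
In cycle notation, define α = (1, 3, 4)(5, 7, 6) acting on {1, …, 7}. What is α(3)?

3 appears in (1, 3, 4); the next entry (wrapping around) is 4.

4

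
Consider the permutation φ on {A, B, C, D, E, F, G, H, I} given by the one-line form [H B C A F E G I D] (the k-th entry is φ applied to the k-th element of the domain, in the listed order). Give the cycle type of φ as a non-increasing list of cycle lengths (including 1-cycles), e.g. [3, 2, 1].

The disjoint cycles are (A, H, I, D)(B)(C)(E, F)(G), with lengths 4, 2, 1, 1, 1 in non-increasing order.

[4, 2, 1, 1, 1]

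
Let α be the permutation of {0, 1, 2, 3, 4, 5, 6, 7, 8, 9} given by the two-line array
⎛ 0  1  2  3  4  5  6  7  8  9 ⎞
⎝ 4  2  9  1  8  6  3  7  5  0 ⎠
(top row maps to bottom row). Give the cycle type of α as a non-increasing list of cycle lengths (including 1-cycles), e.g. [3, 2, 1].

The disjoint cycles are (0 4 8 5 6 3 1 2 9)(7), with lengths 9, 1 in non-increasing order.

[9, 1]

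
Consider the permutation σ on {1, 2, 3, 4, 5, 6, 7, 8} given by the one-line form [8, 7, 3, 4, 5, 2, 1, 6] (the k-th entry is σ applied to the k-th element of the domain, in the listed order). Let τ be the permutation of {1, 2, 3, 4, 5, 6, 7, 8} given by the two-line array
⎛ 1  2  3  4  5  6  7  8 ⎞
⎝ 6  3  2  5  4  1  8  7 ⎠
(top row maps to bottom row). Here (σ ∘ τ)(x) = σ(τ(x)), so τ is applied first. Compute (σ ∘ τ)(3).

7

τ(3) = 2, then σ(2) = 7; composing gives (σ ∘ τ)(3) = 7.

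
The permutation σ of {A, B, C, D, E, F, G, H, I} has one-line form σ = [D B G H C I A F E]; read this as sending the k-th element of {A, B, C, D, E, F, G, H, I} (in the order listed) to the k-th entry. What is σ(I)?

I is element number 9 of the domain, and entry number 9 of the one-line form is E, so σ(I) = E.

E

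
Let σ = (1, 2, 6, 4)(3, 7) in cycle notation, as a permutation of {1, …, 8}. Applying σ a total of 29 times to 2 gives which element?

2 lies in the 4-cycle (1, 2, 6, 4).
Since the cycle has length 4, σ^29 acts on it the same as σ^1 (29 mod 4 = 1).
Stepping 1 place around the cycle: 2 → 6.

6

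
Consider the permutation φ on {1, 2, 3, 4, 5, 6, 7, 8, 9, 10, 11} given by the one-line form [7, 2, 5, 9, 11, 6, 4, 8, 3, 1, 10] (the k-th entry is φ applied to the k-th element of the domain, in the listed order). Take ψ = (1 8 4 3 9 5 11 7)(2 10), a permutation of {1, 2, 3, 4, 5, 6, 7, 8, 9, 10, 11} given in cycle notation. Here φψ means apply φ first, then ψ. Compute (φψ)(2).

First apply φ: φ(2) = 2, then ψ(2) = 10. Thus (φψ)(2) = 10.

10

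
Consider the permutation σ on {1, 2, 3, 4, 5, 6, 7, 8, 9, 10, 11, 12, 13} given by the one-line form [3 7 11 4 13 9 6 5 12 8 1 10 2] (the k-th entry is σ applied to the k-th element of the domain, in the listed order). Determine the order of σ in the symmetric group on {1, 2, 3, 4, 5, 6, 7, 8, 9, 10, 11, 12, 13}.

Decomposing into disjoint cycles gives cycle lengths 9, 3, 1.
Since disjoint cycles commute, ord(σ) = lcm(9, 3) = 9.

9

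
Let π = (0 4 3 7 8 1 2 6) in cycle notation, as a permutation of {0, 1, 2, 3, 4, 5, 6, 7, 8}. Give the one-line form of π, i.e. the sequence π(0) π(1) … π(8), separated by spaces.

4 2 6 7 3 5 0 8 1

Image by image: 0↦4, 1↦2, 2↦6, 3↦7, 4↦3, 5↦5, 6↦0, 7↦8, 8↦1.
Listing these in domain order gives 4 2 6 7 3 5 0 8 1.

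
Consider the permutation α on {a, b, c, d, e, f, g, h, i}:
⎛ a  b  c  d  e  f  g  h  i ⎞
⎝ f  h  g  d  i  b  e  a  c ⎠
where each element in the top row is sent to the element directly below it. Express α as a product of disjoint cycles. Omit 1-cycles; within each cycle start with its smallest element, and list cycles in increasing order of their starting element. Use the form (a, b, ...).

(a, f, b, h)(c, g, e, i)

From a: a → f → b → h → a, closing the cycle (a, f, b, h).
Repeating from the next unused element and collecting all non-trivial cycles gives (a, f, b, h)(c, g, e, i).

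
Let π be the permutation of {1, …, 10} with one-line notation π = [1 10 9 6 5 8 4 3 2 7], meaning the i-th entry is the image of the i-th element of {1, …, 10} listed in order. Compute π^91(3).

Tracing 3 → 9 → … returns to 3 after 8 steps, so 3 lies in an 8-cycle (2, 10, 7, 4, 6, 8, 3, 9).
Powers repeat with period 8 on this cycle, and 91 mod 8 = 3, so π^91(3) = π^3(3).
Advancing 3 steps from 3: 3 → 9 → 2 → 10.

10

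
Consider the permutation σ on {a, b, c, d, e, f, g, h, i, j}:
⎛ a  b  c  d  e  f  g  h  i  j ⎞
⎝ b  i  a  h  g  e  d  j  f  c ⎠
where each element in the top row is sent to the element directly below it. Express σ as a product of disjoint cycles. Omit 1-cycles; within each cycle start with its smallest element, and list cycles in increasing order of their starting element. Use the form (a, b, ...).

Iterating σ from a gives a → b → i → f → e → g → d → h → j → c → a; that is the 10-cycle (a, b, i, f, e, g, d, h, j, c).
Repeating from the next unused element and collecting all non-trivial cycles gives (a, b, i, f, e, g, d, h, j, c).

(a, b, i, f, e, g, d, h, j, c)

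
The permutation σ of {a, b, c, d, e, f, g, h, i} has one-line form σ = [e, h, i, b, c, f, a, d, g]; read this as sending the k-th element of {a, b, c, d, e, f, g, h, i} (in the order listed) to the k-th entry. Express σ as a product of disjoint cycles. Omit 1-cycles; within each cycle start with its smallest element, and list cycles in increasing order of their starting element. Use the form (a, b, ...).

Iterating σ from a gives a → e → c → i → g → a; that is the 5-cycle (a, e, c, i, g).
Continuing from each remaining unvisited element yields (a, e, c, i, g)(b, h, d).

(a, e, c, i, g)(b, h, d)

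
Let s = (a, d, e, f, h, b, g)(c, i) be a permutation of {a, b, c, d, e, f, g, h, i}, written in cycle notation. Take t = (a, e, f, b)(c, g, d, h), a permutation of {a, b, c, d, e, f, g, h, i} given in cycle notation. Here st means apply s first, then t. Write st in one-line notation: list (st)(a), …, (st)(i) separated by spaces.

h d i f b c e a g

(st)(x) = t(s(x)). Computing each image: t(s(a)) = t(d) = h, t(s(b)) = t(g) = d, t(s(c)) = t(i) = i, t(s(d)) = t(e) = f, t(s(e)) = t(f) = b, t(s(f)) = t(h) = c, t(s(g)) = t(a) = e, t(s(h)) = t(b) = a, t(s(i)) = t(c) = g.
Hence st = [h d i f b c e a g].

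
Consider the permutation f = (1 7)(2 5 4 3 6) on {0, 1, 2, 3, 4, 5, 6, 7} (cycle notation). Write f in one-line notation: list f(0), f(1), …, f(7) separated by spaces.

0 7 5 6 3 4 2 1

Image by image: 0→0, 1→7, 2→5, 3→6, 4→3, 5→4, 6→2, 7→1.
So the one-line form is 0 7 5 6 3 4 2 1.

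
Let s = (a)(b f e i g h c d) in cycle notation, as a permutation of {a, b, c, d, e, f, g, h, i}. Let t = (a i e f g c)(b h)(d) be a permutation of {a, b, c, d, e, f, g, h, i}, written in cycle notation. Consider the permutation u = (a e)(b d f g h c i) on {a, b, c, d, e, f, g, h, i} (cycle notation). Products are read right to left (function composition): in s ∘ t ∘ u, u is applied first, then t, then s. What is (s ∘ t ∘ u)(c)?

Apply the permutations in order: u(c) = i, then t(i) = e, then s(e) = i. So (s ∘ t ∘ u)(c) = i.

i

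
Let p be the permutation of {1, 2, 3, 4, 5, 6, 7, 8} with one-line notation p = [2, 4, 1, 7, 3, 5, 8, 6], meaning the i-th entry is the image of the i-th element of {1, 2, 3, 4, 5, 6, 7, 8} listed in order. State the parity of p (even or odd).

odd

In disjoint-cycle form the cycle lengths are 8.
A cycle of length ℓ contributes ℓ−1 transpositions, so p is a product of 7 transpositions — odd.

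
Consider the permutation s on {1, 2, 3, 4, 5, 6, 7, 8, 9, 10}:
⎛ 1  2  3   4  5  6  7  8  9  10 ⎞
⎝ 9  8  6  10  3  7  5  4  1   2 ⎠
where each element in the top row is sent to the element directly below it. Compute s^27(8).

Tracing 8 → 4 → … returns to 8 after 4 steps, so 8 lies in a 4-cycle (2 8 4 10).
Powers repeat with period 4 on this cycle, and 27 mod 4 = 3, so s^27(8) = s^3(8).
Stepping 3 places around the cycle: 8 → 4 → 10 → 2.

2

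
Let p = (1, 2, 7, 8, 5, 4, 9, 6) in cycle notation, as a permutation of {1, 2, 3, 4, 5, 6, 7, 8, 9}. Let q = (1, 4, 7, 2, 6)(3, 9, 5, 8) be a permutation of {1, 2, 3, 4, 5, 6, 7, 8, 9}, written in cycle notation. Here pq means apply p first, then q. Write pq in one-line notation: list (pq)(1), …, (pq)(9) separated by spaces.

6 2 9 5 7 4 3 8 1

Chase each element through p then q: 1 → 2 → 6; 2 → 7 → 2; 3 → 3 → 9; 4 → 9 → 5; 5 → 4 → 7; 6 → 1 → 4; 7 → 8 → 3; 8 → 5 → 8; 9 → 6 → 1.
So pq in one-line form is 6 2 9 5 7 4 3 8 1.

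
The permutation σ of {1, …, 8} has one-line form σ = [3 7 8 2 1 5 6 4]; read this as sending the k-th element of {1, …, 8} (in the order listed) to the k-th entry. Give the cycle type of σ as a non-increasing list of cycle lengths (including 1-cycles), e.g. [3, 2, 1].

The disjoint cycles are (1, 3, 8, 4, 2, 7, 6, 5), with lengths 8 in non-increasing order.

[8]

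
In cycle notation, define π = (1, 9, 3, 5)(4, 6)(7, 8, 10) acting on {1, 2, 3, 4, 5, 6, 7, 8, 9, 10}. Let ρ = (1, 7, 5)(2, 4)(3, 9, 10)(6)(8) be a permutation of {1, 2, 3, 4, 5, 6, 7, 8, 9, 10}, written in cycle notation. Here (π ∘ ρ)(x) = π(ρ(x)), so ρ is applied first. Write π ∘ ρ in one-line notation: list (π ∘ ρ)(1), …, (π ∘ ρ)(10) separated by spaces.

(π ∘ ρ)(x) = π(ρ(x)). Computing each image: π(ρ(1)) = π(7) = 8, π(ρ(2)) = π(4) = 6, π(ρ(3)) = π(9) = 3, π(ρ(4)) = π(2) = 2, π(ρ(5)) = π(1) = 9, π(ρ(6)) = π(6) = 4, π(ρ(7)) = π(5) = 1, π(ρ(8)) = π(8) = 10, π(ρ(9)) = π(10) = 7, π(ρ(10)) = π(3) = 5.
Hence π ∘ ρ = [8 6 3 2 9 4 1 10 7 5].

8 6 3 2 9 4 1 10 7 5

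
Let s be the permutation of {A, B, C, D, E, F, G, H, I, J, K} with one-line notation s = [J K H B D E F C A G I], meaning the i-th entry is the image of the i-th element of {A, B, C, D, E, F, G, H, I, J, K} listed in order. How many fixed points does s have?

No element satisfies s(x) = x, so there are 0 fixed points.

0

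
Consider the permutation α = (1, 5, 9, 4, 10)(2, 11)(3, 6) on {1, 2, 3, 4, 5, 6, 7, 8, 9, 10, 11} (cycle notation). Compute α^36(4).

10

4 lies in the 5-cycle (1, 5, 9, 4, 10).
Powers repeat with period 5 on this cycle, and 36 mod 5 = 1, so α^36(4) = α^1(4).
Advancing 1 step from 4: 4 → 10.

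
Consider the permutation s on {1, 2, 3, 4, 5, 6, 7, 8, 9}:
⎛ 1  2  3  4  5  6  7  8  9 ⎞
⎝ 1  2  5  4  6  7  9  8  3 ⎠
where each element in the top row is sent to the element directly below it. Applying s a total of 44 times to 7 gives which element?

6

Tracing 7 → 9 → … returns to 7 after 5 steps, so 7 lies in a 5-cycle (3, 5, 6, 7, 9).
Since the cycle has length 5, s^44 acts on it the same as s^4 (44 mod 5 = 4).
Advancing 4 steps from 7: 7 → 9 → 3 → 5 → 6.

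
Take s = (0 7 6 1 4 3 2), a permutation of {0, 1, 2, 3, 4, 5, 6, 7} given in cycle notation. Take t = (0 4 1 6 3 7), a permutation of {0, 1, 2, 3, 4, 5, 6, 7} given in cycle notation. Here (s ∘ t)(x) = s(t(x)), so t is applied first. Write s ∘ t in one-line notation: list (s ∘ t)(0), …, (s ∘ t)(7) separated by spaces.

3 1 0 6 4 5 2 7

(s ∘ t)(x) = s(t(x)). Computing each image: s(t(0)) = s(4) = 3, s(t(1)) = s(6) = 1, s(t(2)) = s(2) = 0, s(t(3)) = s(7) = 6, s(t(4)) = s(1) = 4, s(t(5)) = s(5) = 5, s(t(6)) = s(3) = 2, s(t(7)) = s(0) = 7.
Hence s ∘ t = [3 1 0 6 4 5 2 7].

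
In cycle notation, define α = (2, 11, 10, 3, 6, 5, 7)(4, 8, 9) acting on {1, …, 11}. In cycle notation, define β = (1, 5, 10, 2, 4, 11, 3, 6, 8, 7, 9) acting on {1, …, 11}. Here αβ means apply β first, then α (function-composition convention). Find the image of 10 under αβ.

11

First apply β: β(10) = 2, then α(2) = 11. Thus (αβ)(10) = 11.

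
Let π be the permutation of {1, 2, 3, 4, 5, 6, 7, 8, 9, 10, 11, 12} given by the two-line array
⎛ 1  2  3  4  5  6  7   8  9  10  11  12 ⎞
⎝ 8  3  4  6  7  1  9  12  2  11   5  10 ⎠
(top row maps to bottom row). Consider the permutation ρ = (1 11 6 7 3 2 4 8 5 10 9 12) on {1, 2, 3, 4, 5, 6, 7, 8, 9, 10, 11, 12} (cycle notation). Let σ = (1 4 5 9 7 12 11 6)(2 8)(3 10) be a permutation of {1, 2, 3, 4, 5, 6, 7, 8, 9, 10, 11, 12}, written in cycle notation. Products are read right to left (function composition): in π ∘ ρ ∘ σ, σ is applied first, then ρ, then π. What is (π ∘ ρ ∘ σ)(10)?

Apply the permutations in order: σ(10) = 3, then ρ(3) = 2, then π(2) = 3. So (π ∘ ρ ∘ σ)(10) = 3.

3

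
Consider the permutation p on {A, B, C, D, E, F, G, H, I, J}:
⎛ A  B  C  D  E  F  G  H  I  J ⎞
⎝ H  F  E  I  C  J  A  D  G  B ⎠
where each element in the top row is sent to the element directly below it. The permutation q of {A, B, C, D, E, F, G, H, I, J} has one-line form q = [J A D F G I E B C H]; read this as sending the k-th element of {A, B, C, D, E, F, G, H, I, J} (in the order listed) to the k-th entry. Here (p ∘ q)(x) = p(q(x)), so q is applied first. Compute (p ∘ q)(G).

C

First apply q: q(G) = E, then p(E) = C. Thus (p ∘ q)(G) = C.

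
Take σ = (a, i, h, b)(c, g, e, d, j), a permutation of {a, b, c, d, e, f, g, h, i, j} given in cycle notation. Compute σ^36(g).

e

g lies in the 5-cycle (c, g, e, d, j).
Since the cycle has length 5, σ^36 acts on it the same as σ^1 (36 mod 5 = 1).
Advancing 1 step from g: g → e.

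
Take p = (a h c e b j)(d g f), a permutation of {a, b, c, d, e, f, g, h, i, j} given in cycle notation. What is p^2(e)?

j

e lies in the 6-cycle (a h c e b j).
Advancing 2 steps from e: e → b → j.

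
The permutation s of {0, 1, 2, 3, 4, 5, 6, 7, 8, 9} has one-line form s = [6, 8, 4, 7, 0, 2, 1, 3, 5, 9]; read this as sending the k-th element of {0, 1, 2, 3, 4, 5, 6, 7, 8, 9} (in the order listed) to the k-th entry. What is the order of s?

Decomposing into disjoint cycles gives cycle lengths 7, 2, 1.
The order is lcm(7, 2) = 14.

14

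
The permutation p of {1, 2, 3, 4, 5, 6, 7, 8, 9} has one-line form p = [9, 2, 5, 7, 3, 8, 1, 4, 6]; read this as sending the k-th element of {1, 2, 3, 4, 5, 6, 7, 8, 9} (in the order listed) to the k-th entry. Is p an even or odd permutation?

In disjoint-cycle form the cycle lengths are 6, 2, 1.
A cycle of length ℓ contributes ℓ−1 transpositions, so p is a product of 5 + 1 = 6 transpositions — even.

even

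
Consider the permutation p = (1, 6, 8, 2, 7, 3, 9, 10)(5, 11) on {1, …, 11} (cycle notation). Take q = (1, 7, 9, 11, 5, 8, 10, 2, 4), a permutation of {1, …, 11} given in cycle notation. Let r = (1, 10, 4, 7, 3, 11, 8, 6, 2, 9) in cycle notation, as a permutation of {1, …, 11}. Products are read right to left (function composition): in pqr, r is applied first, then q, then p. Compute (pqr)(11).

Chase 11: r(11) = 8; q(8) = 10; p(10) = 1. Hence (pqr)(11) = 1.

1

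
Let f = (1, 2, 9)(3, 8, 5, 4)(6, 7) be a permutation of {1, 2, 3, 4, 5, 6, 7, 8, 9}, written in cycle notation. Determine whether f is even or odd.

even

The cycle lengths are 4, 3, 2.
A cycle is odd iff its length is even; f has 2 even-length cycles, so sgn(f) = (−1)^2 and f is even.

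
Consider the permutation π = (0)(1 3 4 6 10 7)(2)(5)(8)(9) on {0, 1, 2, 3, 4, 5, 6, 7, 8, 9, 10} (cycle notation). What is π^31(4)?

6

4 lies in the 6-cycle (1 3 4 6 10 7).
Powers repeat with period 6 on this cycle, and 31 mod 6 = 1, so π^31(4) = π^1(4).
Stepping 1 place around the cycle: 4 → 6.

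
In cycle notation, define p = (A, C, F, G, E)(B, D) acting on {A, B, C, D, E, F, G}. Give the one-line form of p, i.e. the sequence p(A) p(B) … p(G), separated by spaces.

C D F B A G E

Each element maps to the next entry in its cycle (wrapping to the front): A↦C, B↦D, C↦F, D↦B, E↦A, F↦G, G↦E.
Listing these in domain order gives C D F B A G E.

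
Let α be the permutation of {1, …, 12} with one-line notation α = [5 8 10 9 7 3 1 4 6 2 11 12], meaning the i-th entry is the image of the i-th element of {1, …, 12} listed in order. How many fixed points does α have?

The fixed points (elements with α(x) = x) are {11, 12}, so there are 2.

2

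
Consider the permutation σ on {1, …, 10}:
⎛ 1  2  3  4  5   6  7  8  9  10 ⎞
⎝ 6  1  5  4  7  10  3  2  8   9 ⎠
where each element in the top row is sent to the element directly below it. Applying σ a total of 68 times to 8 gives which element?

1

Tracing 8 → 2 → … returns to 8 after 6 steps, so 8 lies in a 6-cycle (1 6 10 9 8 2).
Powers repeat with period 6 on this cycle, and 68 mod 6 = 2, so σ^68(8) = σ^2(8).
Advancing 2 steps from 8: 8 → 2 → 1.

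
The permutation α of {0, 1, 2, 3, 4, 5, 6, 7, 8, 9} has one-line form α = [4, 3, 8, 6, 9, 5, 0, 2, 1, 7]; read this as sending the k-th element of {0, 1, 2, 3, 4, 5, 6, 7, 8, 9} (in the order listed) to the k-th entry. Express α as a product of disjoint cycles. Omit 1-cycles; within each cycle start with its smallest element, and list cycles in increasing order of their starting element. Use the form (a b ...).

Start at 0 and follow images: 0 → 4 → 9 → 7 → 2 → 8 → 1 → 3 → 6 → 0, giving the cycle (0 4 9 7 2 8 1 3 6).
Continuing from each remaining unvisited element yields (0 4 9 7 2 8 1 3 6).

(0 4 9 7 2 8 1 3 6)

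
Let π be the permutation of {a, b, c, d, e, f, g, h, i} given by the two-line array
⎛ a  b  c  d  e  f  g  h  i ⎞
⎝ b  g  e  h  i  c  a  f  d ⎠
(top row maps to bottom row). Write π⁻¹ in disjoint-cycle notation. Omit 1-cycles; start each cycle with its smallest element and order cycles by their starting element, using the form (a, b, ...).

First write π in disjoint cycles: (a, b, g)(c, e, i, d, h, f).
Reversing each cycle (and rotating so the smallest element leads) gives π⁻¹ = (a, g, b)(c, f, h, d, i, e).

(a, g, b)(c, f, h, d, i, e)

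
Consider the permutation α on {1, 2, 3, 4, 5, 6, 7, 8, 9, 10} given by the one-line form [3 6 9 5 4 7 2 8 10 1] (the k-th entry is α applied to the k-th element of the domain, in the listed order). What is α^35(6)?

2

Tracing 6 → 7 → … returns to 6 after 3 steps, so 6 lies in a 3-cycle (2 6 7).
On a 3-cycle, α^3 is the identity, so α^35 = α^2 there (35 ≡ 2 mod 3).
Stepping 2 places around the cycle: 6 → 7 → 2.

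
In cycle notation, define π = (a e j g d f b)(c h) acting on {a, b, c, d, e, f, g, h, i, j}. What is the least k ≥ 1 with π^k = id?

14

The cycle type of π is (7, 2, 1).
The order is lcm(7, 2) = 14.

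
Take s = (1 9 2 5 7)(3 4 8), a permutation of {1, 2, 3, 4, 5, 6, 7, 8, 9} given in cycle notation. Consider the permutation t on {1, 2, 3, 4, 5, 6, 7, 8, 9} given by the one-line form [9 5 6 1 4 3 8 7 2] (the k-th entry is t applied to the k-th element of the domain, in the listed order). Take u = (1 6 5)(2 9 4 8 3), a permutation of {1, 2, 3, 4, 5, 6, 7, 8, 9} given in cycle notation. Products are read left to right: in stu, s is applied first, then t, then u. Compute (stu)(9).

(stu)(9) = u(t(s(9))). s(9) = 2, then t(2) = 5, then u(5) = 1, so the result is 1.

1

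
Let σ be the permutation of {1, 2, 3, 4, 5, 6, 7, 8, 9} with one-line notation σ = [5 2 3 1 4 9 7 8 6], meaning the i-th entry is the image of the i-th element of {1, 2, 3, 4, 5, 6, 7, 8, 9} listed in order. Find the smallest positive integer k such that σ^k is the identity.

6

Writing σ as disjoint cycles, the cycle lengths are 3, 2, 1, 1, 1, 1.
Since disjoint cycles commute, ord(σ) = lcm(3, 2) = 6.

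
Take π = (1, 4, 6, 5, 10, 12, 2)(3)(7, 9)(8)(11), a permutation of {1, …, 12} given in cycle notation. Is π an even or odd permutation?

The cycle lengths are 7, 2, 1, 1, 1.
A cycle of length ℓ contributes ℓ−1 transpositions, so π is a product of 6 + 1 = 7 transpositions — odd.

odd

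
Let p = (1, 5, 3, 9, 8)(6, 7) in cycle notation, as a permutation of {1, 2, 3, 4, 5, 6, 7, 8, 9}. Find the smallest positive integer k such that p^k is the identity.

10

The disjoint cycles have lengths 5, 2, 1, 1.
The order of p is the least common multiple of its cycle lengths: lcm(5, 2) = 10.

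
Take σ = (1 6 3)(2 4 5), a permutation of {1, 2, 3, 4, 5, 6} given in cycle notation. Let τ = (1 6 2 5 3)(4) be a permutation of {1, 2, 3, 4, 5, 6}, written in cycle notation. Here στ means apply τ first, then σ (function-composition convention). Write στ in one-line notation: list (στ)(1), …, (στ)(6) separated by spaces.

3 2 6 5 1 4

(στ)(x) = σ(τ(x)). Computing each image: σ(τ(1)) = σ(6) = 3, σ(τ(2)) = σ(5) = 2, σ(τ(3)) = σ(1) = 6, σ(τ(4)) = σ(4) = 5, σ(τ(5)) = σ(3) = 1, σ(τ(6)) = σ(2) = 4.
Hence στ = [3 2 6 5 1 4].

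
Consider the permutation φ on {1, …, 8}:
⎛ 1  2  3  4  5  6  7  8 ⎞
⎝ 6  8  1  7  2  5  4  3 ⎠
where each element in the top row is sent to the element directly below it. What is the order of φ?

The disjoint-cycle form of φ has cycle lengths 6, 2.
Since disjoint cycles commute, ord(φ) = lcm(6, 2) = 6.

6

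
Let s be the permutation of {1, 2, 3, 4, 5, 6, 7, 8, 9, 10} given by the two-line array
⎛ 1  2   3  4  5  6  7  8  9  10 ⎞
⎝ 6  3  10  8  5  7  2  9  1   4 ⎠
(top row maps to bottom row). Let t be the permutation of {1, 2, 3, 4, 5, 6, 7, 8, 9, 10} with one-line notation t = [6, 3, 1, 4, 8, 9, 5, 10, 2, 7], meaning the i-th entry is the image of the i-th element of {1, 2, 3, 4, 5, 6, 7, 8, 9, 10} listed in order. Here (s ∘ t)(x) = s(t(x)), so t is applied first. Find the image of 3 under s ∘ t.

6

First apply t: t(3) = 1, then s(1) = 6. Thus (s ∘ t)(3) = 6.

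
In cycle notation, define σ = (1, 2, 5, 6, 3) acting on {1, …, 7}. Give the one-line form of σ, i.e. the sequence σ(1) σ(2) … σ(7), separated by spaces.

2 5 1 4 6 3 7

Each element maps to the next entry in its cycle (wrapping to the front): 1↦2, 2↦5, 3↦1, 4↦4, 5↦6, 6↦3, 7↦7.
So the one-line form is 2 5 1 4 6 3 7.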